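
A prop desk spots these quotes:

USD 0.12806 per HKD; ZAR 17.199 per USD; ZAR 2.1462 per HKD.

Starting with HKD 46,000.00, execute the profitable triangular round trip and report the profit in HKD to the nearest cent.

Profit: HKD 1,206.78

Profitable loop is HKD → USD → ZAR → HKD:
HKD 46,000.00 × 0.12806 = USD 5,890.76
USD 5,890.76 × 17.199 = ZAR 101,315.18
ZAR 101,315.18 ÷ 2.1462 = HKD 47,206.78
Profit = HKD 47,206.78 − HKD 46,000.00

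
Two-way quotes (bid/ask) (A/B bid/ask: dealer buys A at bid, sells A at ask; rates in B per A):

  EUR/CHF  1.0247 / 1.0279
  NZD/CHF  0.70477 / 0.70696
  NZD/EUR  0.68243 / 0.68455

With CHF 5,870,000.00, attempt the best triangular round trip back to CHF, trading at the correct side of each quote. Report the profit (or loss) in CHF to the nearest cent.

Best loop CHF → EUR → NZD → CHF:
CHF 5,870,000.00 ÷ 1.0279 (buy EUR at ask) = EUR 5,710,672.24
EUR 5,710,672.24 ÷ 0.68455 (buy NZD at ask) = NZD 8,342,228.10
NZD 8,342,228.10 × 0.70477 (sell NZD at bid) = CHF 5,879,352.10

Net profit: CHF 9,352.10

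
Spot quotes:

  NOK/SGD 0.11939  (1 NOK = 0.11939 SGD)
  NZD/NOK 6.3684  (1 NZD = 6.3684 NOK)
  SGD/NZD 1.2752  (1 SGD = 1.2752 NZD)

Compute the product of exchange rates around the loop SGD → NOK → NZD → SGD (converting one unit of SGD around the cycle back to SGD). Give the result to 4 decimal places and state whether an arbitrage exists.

1.0314 (arbitrage exists)

Around SGD → NOK → NZD → SGD: 1 ÷ 0.11939 ÷ 6.3684 ÷ 1.2752 = 1.031391
Product > 1; profitable direction is SGD → NOK → NZD → SGD.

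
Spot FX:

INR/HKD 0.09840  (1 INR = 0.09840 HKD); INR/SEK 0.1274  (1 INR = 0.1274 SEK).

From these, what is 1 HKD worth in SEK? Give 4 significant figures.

1 HKD ÷ 0.09840 = 10.1626 INR
10.1626 INR × 0.1274 = 1.29472 SEK

HKD/SEK = 1.295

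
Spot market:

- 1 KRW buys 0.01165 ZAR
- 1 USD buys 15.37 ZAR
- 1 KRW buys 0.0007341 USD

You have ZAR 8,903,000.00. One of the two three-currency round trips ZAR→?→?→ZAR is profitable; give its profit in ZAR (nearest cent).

Profit: ZAR 289,490.87

Profitable loop is ZAR → USD → KRW → ZAR:
ZAR 8,903,000.00 ÷ 15.37 = USD 579,245.28
USD 579,245.28 ÷ 0.0007341 = KRW 789,055,010
KRW 789,055,010 × 0.01165 = ZAR 9,192,490.87
Profit = ZAR 9,192,490.87 − ZAR 8,903,000.00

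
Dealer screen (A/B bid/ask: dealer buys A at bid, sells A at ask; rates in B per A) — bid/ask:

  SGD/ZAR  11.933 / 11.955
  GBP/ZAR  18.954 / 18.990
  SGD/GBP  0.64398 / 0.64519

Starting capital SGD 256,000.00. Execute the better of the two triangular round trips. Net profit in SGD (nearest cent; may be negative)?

Best loop SGD → GBP → ZAR → SGD:
SGD 256,000.00 × 0.64398 (sell SGD at bid) = GBP 164,858.88
GBP 164,858.88 × 18.954 (sell GBP at bid) = ZAR 3,124,735.21
ZAR 3,124,735.21 ÷ 11.955 (buy SGD at ask) = SGD 261,374.76

Net profit: SGD 5,374.76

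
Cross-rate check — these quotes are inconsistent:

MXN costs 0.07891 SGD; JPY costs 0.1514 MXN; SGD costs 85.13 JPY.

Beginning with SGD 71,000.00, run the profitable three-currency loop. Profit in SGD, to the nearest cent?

Profit: SGD 1,210.26

Profitable loop is SGD → JPY → MXN → SGD:
SGD 71,000.00 × 85.13 = JPY 6,044,230
JPY 6,044,230 × 0.1514 = MXN 915,096.42
MXN 915,096.42 × 0.07891 = SGD 72,210.26
Profit = SGD 72,210.26 − SGD 71,000.00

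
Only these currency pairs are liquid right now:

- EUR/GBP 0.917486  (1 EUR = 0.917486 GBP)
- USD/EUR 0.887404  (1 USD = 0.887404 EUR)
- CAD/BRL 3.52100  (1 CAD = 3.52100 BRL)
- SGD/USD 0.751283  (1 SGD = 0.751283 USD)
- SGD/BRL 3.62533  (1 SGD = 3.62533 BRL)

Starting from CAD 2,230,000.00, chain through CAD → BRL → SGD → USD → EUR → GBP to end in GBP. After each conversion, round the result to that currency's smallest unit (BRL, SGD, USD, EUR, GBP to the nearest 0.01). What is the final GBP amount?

GBP 1,324,792.11

CAD 2,230,000.00 × 3.52100 = BRL 7,851,830.00
BRL 7,851,830.00 ÷ 3.62533 = SGD 2,165,824.90
SGD 2,165,824.90 × 0.751283 = USD 1,627,147.43
USD 1,627,147.43 × 0.887404 = EUR 1,443,937.14
EUR 1,443,937.14 × 0.917486 = GBP 1,324,792.11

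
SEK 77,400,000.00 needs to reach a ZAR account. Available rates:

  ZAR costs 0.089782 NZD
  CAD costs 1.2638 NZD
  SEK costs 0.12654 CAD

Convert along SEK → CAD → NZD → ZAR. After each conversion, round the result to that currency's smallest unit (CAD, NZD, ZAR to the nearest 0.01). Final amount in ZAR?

ZAR 137,866,219.29

SEK 77,400,000.00 × 0.12654 = CAD 9,794,196.00
CAD 9,794,196.00 × 1.2638 = NZD 12,377,904.90
NZD 12,377,904.90 ÷ 0.089782 = ZAR 137,866,219.29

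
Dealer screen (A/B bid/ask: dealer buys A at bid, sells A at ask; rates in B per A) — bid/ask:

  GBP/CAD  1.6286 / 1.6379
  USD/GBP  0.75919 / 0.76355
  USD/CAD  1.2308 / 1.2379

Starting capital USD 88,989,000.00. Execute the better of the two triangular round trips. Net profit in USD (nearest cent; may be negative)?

Net result: USD -106,620.45 (no profitable arbitrage after spreads)

Best loop USD → GBP → CAD → USD:
USD 88,989,000.00 × 0.75919 (sell USD at bid) = GBP 67,559,558.91
GBP 67,559,558.91 × 1.6286 (sell GBP at bid) = CAD 110,027,497.64
CAD 110,027,497.64 ÷ 1.2379 (buy USD at ask) = USD 88,882,379.55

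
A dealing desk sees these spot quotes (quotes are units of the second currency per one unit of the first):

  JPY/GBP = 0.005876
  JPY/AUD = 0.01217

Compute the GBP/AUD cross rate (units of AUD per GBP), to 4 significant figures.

1 GBP ÷ 0.005876 = 170.184 JPY
170.184 JPY × 0.01217 = 2.07114 AUD

GBP/AUD = 2.071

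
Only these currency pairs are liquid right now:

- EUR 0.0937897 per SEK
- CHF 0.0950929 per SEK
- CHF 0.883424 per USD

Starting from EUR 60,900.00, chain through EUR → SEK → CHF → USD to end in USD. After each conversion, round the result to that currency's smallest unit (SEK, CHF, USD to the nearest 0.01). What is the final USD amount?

USD 69,894.18

EUR 60,900.00 ÷ 0.0937897 = SEK 649,325.03
SEK 649,325.03 × 0.0950929 = CHF 61,746.20
CHF 61,746.20 ÷ 0.883424 = USD 69,894.18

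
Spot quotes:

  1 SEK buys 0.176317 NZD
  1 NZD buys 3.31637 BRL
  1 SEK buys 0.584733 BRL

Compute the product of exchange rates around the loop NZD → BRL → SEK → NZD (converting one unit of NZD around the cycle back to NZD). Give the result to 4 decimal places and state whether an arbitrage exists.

Around NZD → BRL → SEK → NZD: 1 × 3.31637 ÷ 0.584733 × 0.176317 = 0.999999
Product ≈ 1 (deviation 0.000%, within rounding noise).

1.0000 (no arbitrage)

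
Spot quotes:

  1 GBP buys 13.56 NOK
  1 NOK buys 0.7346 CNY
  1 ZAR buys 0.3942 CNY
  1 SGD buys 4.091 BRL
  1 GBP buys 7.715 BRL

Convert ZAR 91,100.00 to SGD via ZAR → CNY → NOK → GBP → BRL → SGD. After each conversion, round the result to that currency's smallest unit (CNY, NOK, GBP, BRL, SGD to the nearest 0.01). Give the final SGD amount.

SGD 6,798.78

ZAR 91,100.00 × 0.3942 = CNY 35,911.62
CNY 35,911.62 ÷ 0.7346 = NOK 48,885.95
NOK 48,885.95 ÷ 13.56 = GBP 3,605.16
GBP 3,605.16 × 7.715 = BRL 27,813.81
BRL 27,813.81 ÷ 4.091 = SGD 6,798.78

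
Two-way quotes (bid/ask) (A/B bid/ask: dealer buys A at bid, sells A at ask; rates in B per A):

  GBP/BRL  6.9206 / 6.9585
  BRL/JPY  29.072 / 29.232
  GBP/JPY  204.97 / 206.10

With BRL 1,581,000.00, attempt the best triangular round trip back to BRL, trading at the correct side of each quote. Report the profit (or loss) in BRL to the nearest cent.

Net profit: BRL 12,118.24

Best loop BRL → GBP → JPY → BRL:
BRL 1,581,000.00 ÷ 6.9585 (buy GBP at ask) = GBP 227,204.14
GBP 227,204.14 × 204.97 (sell GBP at bid) = JPY 46,570,032
JPY 46,570,032 ÷ 29.232 (buy BRL at ask) = BRL 1,593,118.24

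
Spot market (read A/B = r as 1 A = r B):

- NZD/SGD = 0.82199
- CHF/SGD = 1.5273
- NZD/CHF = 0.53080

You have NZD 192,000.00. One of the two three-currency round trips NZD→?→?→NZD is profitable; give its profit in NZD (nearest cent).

Profit: NZD 2,676.04

Profitable loop is NZD → SGD → CHF → NZD:
NZD 192,000.00 × 0.82199 = SGD 157,822.08
SGD 157,822.08 ÷ 1.5273 = CHF 103,334.04
CHF 103,334.04 ÷ 0.53080 = NZD 194,676.04
Profit = NZD 194,676.04 − NZD 192,000.00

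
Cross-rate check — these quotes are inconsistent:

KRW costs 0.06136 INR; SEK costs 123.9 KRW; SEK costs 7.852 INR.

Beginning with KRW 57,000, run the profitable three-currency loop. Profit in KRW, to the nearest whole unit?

Profit: KRW 1,871

Profitable loop is KRW → SEK → INR → KRW:
KRW 57,000 ÷ 123.9 = SEK 460.05
SEK 460.05 × 7.852 = INR 3,612.30
INR 3,612.30 ÷ 0.06136 = KRW 58,871
Profit = KRW 58,871 − KRW 57,000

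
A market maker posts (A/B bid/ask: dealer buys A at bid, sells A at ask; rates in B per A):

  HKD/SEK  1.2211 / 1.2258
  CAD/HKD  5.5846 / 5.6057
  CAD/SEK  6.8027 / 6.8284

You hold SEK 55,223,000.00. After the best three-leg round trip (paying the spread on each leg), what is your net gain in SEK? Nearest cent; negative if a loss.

Net result: SEK -73,148.72 (no profitable arbitrage after spreads)

Best loop SEK → CAD → HKD → SEK:
SEK 55,223,000.00 ÷ 6.8284 (buy CAD at ask) = CAD 8,087,253.24
CAD 8,087,253.24 × 5.5846 (sell CAD at bid) = HKD 45,164,074.42
HKD 45,164,074.42 × 1.2211 (sell HKD at bid) = SEK 55,149,851.28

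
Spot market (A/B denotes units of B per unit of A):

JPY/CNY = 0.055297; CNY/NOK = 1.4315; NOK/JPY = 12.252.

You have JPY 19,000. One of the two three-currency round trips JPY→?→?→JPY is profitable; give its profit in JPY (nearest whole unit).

Profitable loop is JPY → NOK → CNY → JPY:
JPY 19,000 ÷ 12.252 = NOK 1,550.77
NOK 1,550.77 ÷ 1.4315 = CNY 1,083.32
CNY 1,083.32 ÷ 0.055297 = JPY 19,591
Profit = JPY 19,591 − JPY 19,000

Profit: JPY 591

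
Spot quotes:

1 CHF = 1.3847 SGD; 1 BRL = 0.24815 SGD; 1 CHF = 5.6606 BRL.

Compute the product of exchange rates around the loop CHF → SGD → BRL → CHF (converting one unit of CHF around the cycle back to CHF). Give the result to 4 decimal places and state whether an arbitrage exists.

Around CHF → SGD → BRL → CHF: 1 × 1.3847 ÷ 0.24815 ÷ 5.6606 = 0.985778
Product < 1; profitable direction is CHF → BRL → SGD → CHF.

0.9858 (arbitrage exists)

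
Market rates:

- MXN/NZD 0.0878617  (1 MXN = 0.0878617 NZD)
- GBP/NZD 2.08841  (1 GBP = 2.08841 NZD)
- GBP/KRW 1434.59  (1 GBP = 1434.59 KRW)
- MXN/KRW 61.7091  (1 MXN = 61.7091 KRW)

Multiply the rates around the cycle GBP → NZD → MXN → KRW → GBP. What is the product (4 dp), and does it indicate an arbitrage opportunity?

1.0224 (arbitrage exists)

Around GBP → NZD → MXN → KRW → GBP: 1 × 2.08841 ÷ 0.0878617 × 61.7091 ÷ 1434.59 = 1.022439
Product > 1; profitable direction is GBP → NZD → MXN → KRW → GBP.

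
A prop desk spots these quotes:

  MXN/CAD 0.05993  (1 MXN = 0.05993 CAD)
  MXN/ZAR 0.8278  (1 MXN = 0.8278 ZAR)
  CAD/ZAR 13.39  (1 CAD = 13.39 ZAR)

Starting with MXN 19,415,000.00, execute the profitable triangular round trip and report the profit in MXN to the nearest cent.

Profitable loop is MXN → ZAR → CAD → MXN:
MXN 19,415,000.00 × 0.8278 = ZAR 16,071,737.00
ZAR 16,071,737.00 ÷ 13.39 = CAD 1,200,279.09
CAD 1,200,279.09 ÷ 0.05993 = MXN 20,028,017.50
Profit = MXN 20,028,017.50 − MXN 19,415,000.00

Profit: MXN 613,017.50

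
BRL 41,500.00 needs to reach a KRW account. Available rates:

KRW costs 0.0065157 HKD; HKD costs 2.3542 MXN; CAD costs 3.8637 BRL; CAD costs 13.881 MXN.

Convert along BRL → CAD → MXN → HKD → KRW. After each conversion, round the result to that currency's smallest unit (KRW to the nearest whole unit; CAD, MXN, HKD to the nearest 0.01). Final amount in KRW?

KRW 9,719,883

BRL 41,500.00 ÷ 3.8637 = CAD 10,741.00
CAD 10,741.00 × 13.881 = MXN 149,095.82
MXN 149,095.82 ÷ 2.3542 = HKD 63,331.84
HKD 63,331.84 ÷ 0.0065157 = KRW 9,719,883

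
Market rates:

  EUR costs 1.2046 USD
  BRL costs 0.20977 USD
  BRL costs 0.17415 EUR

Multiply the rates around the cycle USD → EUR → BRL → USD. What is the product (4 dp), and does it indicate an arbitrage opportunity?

0.9999 (no arbitrage)

Around USD → EUR → BRL → USD: 1 ÷ 1.2046 ÷ 0.17415 × 0.20977 = 0.999947
Product ≈ 1 (deviation 0.005%, within rounding noise).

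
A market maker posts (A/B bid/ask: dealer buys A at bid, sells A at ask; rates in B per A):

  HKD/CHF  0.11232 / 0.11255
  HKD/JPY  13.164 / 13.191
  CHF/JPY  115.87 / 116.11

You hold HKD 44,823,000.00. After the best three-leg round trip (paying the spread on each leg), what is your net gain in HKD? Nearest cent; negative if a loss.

Best loop HKD → JPY → CHF → HKD:
HKD 44,823,000.00 × 13.164 (sell HKD at bid) = JPY 590,049,972
JPY 590,049,972 ÷ 116.11 (buy CHF at ask) = CHF 5,081,818.72
CHF 5,081,818.72 ÷ 0.11255 (buy HKD at ask) = HKD 45,151,654.59

Net profit: HKD 328,654.59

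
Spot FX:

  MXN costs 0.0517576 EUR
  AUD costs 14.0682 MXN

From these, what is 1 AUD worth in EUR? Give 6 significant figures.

AUD/EUR = 0.728136

1 AUD × 14.0682 = 14.0682 MXN
14.0682 MXN × 0.0517576 = 0.728136 EUR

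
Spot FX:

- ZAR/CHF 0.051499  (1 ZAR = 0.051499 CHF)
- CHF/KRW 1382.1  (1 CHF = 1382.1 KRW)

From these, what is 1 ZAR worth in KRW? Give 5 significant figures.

ZAR/KRW = 71.177

1 ZAR × 0.051499 = 0.051499 CHF
0.051499 CHF × 1382.1 = 71.1768 KRW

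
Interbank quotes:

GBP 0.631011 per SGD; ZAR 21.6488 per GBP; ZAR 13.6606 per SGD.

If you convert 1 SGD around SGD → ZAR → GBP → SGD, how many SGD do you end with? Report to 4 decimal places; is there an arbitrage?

Around SGD → ZAR → GBP → SGD: 1 × 13.6606 ÷ 21.6488 ÷ 0.631011 = 0.999998
Product ≈ 1 (deviation 0.000%, within rounding noise).

1.0000 (no arbitrage)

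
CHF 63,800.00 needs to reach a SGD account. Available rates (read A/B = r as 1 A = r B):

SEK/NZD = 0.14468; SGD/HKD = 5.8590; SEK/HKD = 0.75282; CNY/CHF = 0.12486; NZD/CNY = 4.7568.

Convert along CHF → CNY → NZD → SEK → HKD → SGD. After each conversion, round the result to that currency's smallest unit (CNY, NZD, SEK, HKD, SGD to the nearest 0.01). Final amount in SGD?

CHF 63,800.00 ÷ 0.12486 = CNY 510,972.29
CNY 510,972.29 ÷ 4.7568 = NZD 107,419.33
NZD 107,419.33 ÷ 0.14468 = SEK 742,461.50
SEK 742,461.50 × 0.75282 = HKD 558,939.87
HKD 558,939.87 ÷ 5.8590 = SGD 95,398.51

SGD 95,398.51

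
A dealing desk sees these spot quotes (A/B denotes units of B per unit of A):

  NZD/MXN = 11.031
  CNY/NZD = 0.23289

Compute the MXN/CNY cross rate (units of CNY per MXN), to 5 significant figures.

MXN/CNY = 0.38926

1 MXN ÷ 11.031 = 0.0906536 NZD
0.0906536 NZD ÷ 0.23289 = 0.389255 CNY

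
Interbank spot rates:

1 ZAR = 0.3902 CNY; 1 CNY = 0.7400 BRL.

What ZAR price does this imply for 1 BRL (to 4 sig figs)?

BRL/ZAR = 3.463

1 BRL ÷ 0.7400 = 1.35135 CNY
1.35135 CNY ÷ 0.3902 = 3.46323 ZAR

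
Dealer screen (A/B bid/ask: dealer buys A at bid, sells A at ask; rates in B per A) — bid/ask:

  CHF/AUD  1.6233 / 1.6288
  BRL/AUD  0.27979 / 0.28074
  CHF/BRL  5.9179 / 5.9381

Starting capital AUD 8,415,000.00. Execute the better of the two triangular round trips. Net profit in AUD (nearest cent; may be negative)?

Net profit: AUD 139,333.35

Best loop AUD → CHF → BRL → AUD:
AUD 8,415,000.00 ÷ 1.6288 (buy CHF at ask) = CHF 5,166,380.16
CHF 5,166,380.16 × 5.9179 (sell CHF at bid) = BRL 30,574,121.13
BRL 30,574,121.13 × 0.27979 (sell BRL at bid) = AUD 8,554,333.35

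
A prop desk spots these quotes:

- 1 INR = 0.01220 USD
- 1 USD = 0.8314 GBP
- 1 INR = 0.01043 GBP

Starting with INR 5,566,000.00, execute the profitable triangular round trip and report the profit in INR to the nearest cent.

Profitable loop is INR → GBP → USD → INR:
INR 5,566,000.00 × 0.01043 = GBP 58,053.38
GBP 58,053.38 ÷ 0.8314 = USD 69,826.05
USD 69,826.05 ÷ 0.01220 = INR 5,723,446.92
Profit = INR 5,723,446.92 − INR 5,566,000.00

Profit: INR 157,446.92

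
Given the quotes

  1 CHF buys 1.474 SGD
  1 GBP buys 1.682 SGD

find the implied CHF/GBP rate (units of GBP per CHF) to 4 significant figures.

CHF/GBP = 0.8763

1 CHF × 1.474 = 1.474 SGD
1.474 SGD ÷ 1.682 = 0.876338 GBP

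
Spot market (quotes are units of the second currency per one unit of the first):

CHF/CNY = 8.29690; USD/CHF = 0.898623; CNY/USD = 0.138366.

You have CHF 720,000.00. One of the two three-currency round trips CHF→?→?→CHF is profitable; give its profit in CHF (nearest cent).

Profitable loop is CHF → CNY → USD → CHF:
CHF 720,000.00 × 8.29690 = CNY 5,973,768.00
CNY 5,973,768.00 × 0.138366 = USD 826,566.38
USD 826,566.38 × 0.898623 = CHF 742,771.56
Profit = CHF 742,771.56 − CHF 720,000.00

Profit: CHF 22,771.56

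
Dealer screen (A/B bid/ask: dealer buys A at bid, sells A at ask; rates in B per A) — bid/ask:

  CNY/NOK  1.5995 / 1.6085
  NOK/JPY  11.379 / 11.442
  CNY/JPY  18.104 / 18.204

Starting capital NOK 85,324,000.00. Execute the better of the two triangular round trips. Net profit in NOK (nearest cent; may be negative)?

Net result: NOK -15,418.22 (no profitable arbitrage after spreads)

Best loop NOK → JPY → CNY → NOK:
NOK 85,324,000.00 × 11.379 (sell NOK at bid) = JPY 970,901,796
JPY 970,901,796 ÷ 18.204 (buy CNY at ask) = CNY 53,334,530.65
CNY 53,334,530.65 × 1.5995 (sell CNY at bid) = NOK 85,308,581.78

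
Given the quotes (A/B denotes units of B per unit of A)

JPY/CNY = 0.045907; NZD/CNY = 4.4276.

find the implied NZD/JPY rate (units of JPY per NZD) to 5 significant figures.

NZD/JPY = 96.447

1 NZD × 4.4276 = 4.4276 CNY
4.4276 CNY ÷ 0.045907 = 96.4472 JPY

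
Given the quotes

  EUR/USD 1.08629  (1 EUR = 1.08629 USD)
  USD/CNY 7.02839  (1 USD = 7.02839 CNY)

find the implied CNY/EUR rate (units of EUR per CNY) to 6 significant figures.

1 CNY ÷ 7.02839 = 0.14228 USD
0.14228 USD ÷ 1.08629 = 0.130978 EUR

CNY/EUR = 0.130978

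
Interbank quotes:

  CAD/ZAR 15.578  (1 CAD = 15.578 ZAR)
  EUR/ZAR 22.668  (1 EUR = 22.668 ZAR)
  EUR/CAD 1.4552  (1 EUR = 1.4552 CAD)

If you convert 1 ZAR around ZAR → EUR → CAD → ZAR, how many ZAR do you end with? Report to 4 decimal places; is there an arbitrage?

1.0000 (no arbitrage)

Around ZAR → EUR → CAD → ZAR: 1 ÷ 22.668 × 1.4552 × 15.578 = 1.000049
Product ≈ 1 (deviation 0.005%, within rounding noise).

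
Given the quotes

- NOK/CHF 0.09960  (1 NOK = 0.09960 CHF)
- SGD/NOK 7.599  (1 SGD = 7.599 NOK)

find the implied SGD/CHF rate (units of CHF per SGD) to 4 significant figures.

SGD/CHF = 0.7569

1 SGD × 7.599 = 7.599 NOK
7.599 NOK × 0.09960 = 0.75686 CHF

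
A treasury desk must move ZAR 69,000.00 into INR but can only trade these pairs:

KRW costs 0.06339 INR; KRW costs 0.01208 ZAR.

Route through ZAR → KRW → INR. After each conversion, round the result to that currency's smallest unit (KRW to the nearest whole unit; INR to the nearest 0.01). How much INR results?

INR 362,078.67

ZAR 69,000.00 ÷ 0.01208 = KRW 5,711,921
KRW 5,711,921 × 0.06339 = INR 362,078.67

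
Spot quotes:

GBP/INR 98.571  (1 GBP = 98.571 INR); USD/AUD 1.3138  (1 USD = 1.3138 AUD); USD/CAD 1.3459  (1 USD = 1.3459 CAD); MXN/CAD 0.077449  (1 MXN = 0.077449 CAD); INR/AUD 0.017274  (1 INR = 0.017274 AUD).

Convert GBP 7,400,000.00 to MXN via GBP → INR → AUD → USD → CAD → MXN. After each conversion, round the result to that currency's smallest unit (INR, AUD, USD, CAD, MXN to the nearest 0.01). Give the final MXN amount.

MXN 166,663,891.59

GBP 7,400,000.00 × 98.571 = INR 729,425,400.00
INR 729,425,400.00 × 0.017274 = AUD 12,600,094.36
AUD 12,600,094.36 ÷ 1.3138 = USD 9,590,572.66
USD 9,590,572.66 × 1.3459 = CAD 12,907,951.74
CAD 12,907,951.74 ÷ 0.077449 = MXN 166,663,891.59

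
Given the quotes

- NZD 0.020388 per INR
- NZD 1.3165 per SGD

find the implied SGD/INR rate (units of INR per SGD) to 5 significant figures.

1 SGD × 1.3165 = 1.3165 NZD
1.3165 NZD ÷ 0.020388 = 64.5723 INR

SGD/INR = 64.572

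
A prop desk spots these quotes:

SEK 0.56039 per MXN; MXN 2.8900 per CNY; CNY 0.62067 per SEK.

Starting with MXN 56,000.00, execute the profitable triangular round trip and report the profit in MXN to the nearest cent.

Profitable loop is MXN → SEK → CNY → MXN:
MXN 56,000.00 × 0.56039 = SEK 31,381.84
SEK 31,381.84 × 0.62067 = CNY 19,477.77
CNY 19,477.77 × 2.8900 = MXN 56,290.75
Profit = MXN 56,290.75 − MXN 56,000.00

Profit: MXN 290.75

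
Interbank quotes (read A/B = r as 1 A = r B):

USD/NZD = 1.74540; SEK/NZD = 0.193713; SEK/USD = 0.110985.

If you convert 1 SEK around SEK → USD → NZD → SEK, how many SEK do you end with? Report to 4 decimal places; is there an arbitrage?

1.0000 (no arbitrage)

Around SEK → USD → NZD → SEK: 1 × 0.110985 × 1.74540 ÷ 0.193713 = 1.000001
Product ≈ 1 (deviation 0.000%, within rounding noise).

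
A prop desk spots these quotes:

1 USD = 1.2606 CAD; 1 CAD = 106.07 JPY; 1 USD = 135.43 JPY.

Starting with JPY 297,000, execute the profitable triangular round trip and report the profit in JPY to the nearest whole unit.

Profit: JPY 3,816

Profitable loop is JPY → CAD → USD → JPY:
JPY 297,000 ÷ 106.07 = CAD 2,800.04
CAD 2,800.04 ÷ 1.2606 = USD 2,221.19
USD 2,221.19 × 135.43 = JPY 300,816
Profit = JPY 300,816 − JPY 297,000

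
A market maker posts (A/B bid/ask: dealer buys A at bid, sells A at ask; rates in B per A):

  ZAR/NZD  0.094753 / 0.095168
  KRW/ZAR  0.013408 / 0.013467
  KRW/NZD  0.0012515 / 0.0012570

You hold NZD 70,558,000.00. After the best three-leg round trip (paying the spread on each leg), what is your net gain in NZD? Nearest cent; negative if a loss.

Net profit: NZD 754,876.52

Best loop NZD → KRW → ZAR → NZD:
NZD 70,558,000.00 ÷ 0.0012570 (buy KRW at ask) = KRW 56,132,060,461
KRW 56,132,060,461 × 0.013408 (sell KRW at bid) = ZAR 752,618,666.67
ZAR 752,618,666.67 × 0.094753 (sell ZAR at bid) = NZD 71,312,876.52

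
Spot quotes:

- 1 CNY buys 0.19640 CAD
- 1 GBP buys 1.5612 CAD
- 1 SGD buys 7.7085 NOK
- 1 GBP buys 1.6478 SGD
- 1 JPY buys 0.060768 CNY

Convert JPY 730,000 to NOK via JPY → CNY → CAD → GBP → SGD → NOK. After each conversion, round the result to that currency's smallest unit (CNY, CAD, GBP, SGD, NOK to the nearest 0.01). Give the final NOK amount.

NOK 70,885.13

JPY 730,000 × 0.060768 = CNY 44,360.64
CNY 44,360.64 × 0.19640 = CAD 8,712.43
CAD 8,712.43 ÷ 1.5612 = GBP 5,580.60
GBP 5,580.60 × 1.6478 = SGD 9,195.71
SGD 9,195.71 × 7.7085 = NOK 70,885.13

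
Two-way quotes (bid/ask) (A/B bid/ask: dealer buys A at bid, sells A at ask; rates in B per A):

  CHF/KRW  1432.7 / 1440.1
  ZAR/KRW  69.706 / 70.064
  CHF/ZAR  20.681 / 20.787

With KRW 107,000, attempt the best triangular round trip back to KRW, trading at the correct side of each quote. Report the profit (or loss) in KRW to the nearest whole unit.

Net profit: KRW 111

Best loop KRW → CHF → ZAR → KRW:
KRW 107,000 ÷ 1440.1 (buy CHF at ask) = CHF 74.30
CHF 74.30 × 20.681 (sell CHF at bid) = ZAR 1,536.61
ZAR 1,536.61 × 69.706 (sell ZAR at bid) = KRW 107,111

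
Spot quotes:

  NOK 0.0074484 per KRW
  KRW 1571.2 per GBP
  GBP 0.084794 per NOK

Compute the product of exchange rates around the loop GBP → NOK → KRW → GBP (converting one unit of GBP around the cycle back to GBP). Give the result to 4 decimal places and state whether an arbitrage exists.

1.0077 (arbitrage exists)

Around GBP → NOK → KRW → GBP: 1 ÷ 0.084794 ÷ 0.0074484 ÷ 1571.2 = 1.007721
Product > 1; profitable direction is GBP → NOK → KRW → GBP.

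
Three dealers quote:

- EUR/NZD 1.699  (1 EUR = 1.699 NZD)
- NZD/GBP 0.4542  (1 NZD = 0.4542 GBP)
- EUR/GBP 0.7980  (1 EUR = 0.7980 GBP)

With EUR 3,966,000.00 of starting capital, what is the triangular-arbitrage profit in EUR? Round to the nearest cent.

Profit: EUR 135,239.13

Profitable loop is EUR → GBP → NZD → EUR:
EUR 3,966,000.00 × 0.7980 = GBP 3,164,868.00
GBP 3,164,868.00 ÷ 0.4542 = NZD 6,968,005.28
NZD 6,968,005.28 ÷ 1.699 = EUR 4,101,239.13
Profit = EUR 4,101,239.13 − EUR 3,966,000.00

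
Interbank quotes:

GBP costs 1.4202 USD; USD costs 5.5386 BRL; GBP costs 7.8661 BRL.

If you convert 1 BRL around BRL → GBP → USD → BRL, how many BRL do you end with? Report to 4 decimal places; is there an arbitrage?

1.0000 (no arbitrage)

Around BRL → GBP → USD → BRL: 1 ÷ 7.8661 × 1.4202 × 5.5386 = 0.999977
Product ≈ 1 (deviation 0.002%, within rounding noise).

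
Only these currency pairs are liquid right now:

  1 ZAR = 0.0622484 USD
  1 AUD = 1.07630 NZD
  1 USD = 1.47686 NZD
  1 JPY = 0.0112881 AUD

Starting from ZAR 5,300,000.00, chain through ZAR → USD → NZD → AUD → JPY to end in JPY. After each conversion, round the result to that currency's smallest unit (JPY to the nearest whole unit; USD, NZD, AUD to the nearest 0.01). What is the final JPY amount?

JPY 40,104,140

ZAR 5,300,000.00 × 0.0622484 = USD 329,916.52
USD 329,916.52 × 1.47686 = NZD 487,240.51
NZD 487,240.51 ÷ 1.07630 = AUD 452,699.54
AUD 452,699.54 ÷ 0.0112881 = JPY 40,104,140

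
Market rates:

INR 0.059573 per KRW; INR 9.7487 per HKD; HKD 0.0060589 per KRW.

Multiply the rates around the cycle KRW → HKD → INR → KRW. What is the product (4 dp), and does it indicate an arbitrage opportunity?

0.9915 (arbitrage exists)

Around KRW → HKD → INR → KRW: 1 × 0.0060589 × 9.7487 ÷ 0.059573 = 0.991496
Product < 1; profitable direction is KRW → INR → HKD → KRW.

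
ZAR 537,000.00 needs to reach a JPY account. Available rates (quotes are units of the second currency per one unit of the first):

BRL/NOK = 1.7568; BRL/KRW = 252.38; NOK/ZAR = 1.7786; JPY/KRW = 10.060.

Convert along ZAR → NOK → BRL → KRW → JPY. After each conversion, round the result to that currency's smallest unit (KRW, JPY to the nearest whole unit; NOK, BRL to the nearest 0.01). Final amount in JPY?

ZAR 537,000.00 ÷ 1.7786 = NOK 301,922.86
NOK 301,922.86 ÷ 1.7568 = BRL 171,859.55
BRL 171,859.55 × 252.38 = KRW 43,373,913
KRW 43,373,913 ÷ 10.060 = JPY 4,311,522

JPY 4,311,522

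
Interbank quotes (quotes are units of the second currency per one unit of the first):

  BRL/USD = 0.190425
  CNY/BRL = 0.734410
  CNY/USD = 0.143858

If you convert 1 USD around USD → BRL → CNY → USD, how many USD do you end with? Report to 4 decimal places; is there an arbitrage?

1.0287 (arbitrage exists)

Around USD → BRL → CNY → USD: 1 ÷ 0.190425 ÷ 0.734410 × 0.143858 = 1.028659
Product > 1; profitable direction is USD → BRL → CNY → USD.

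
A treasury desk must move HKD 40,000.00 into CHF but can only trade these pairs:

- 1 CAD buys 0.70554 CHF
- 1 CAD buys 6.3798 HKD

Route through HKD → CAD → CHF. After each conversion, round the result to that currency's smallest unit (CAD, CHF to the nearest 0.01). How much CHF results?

CHF 4,423.59

HKD 40,000.00 ÷ 6.3798 = CAD 6,269.79
CAD 6,269.79 × 0.70554 = CHF 4,423.59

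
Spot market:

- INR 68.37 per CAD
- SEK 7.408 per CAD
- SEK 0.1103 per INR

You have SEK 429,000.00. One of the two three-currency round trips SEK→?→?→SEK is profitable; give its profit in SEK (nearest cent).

Profit: SEK 7,714.30

Profitable loop is SEK → CAD → INR → SEK:
SEK 429,000.00 ÷ 7.408 = CAD 57,910.37
CAD 57,910.37 × 68.37 = INR 3,959,331.80
INR 3,959,331.80 × 0.1103 = SEK 436,714.30
Profit = SEK 436,714.30 − SEK 429,000.00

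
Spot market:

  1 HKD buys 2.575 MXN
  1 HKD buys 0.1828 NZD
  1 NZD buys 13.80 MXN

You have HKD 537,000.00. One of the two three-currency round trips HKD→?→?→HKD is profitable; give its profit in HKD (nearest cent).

Profitable loop is HKD → MXN → NZD → HKD:
HKD 537,000.00 × 2.575 = MXN 1,382,775.00
MXN 1,382,775.00 ÷ 13.80 = NZD 100,201.09
NZD 100,201.09 ÷ 0.1828 = HKD 548,145.99
Profit = HKD 548,145.99 − HKD 537,000.00

Profit: HKD 11,145.99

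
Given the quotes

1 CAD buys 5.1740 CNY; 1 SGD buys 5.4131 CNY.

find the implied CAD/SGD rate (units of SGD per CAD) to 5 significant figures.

CAD/SGD = 0.95583

1 CAD × 5.1740 = 5.174 CNY
5.174 CNY ÷ 5.4131 = 0.955829 SGD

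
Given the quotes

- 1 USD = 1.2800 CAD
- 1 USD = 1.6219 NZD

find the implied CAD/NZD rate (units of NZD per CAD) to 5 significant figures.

1 CAD ÷ 1.2800 = 0.78125 USD
0.78125 USD × 1.6219 = 1.26711 NZD

CAD/NZD = 1.2671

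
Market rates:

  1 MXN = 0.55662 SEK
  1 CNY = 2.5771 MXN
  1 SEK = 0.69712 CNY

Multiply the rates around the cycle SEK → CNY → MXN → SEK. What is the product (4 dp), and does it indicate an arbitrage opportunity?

Around SEK → CNY → MXN → SEK: 1 × 0.69712 × 2.5771 × 0.55662 = 0.999995
Product ≈ 1 (deviation 0.001%, within rounding noise).

1.0000 (no arbitrage)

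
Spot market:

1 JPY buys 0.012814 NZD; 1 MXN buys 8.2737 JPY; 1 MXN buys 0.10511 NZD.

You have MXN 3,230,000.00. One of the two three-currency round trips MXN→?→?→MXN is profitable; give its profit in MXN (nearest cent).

Profitable loop is MXN → JPY → NZD → MXN:
MXN 3,230,000.00 × 8.2737 = JPY 26,724,051
JPY 26,724,051 × 0.012814 = NZD 342,441.99
NZD 342,441.99 ÷ 0.10511 = MXN 3,257,939.20
Profit = MXN 3,257,939.20 − MXN 3,230,000.00

Profit: MXN 27,939.20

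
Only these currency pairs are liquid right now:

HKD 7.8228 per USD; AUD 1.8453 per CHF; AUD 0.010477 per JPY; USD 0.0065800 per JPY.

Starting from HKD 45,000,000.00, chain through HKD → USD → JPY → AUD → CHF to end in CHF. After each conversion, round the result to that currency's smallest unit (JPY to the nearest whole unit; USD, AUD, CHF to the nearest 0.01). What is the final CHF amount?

CHF 4,963,572.33

HKD 45,000,000.00 ÷ 7.8228 = USD 5,752,416.01
USD 5,752,416.01 ÷ 0.0065800 = JPY 874,227,357
JPY 874,227,357 × 0.010477 = AUD 9,159,280.02
AUD 9,159,280.02 ÷ 1.8453 = CHF 4,963,572.33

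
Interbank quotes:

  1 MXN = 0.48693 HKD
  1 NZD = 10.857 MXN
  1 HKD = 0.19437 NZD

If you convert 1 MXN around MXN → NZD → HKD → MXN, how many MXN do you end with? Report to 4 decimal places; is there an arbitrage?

0.9732 (arbitrage exists)

Around MXN → NZD → HKD → MXN: 1 ÷ 10.857 ÷ 0.19437 ÷ 0.48693 = 0.973183
Product < 1; profitable direction is MXN → HKD → NZD → MXN.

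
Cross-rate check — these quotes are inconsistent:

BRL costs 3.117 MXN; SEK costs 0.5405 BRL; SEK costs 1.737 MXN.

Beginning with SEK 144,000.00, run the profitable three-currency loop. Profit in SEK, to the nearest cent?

Profit: SEK 4,466.96

Profitable loop is SEK → MXN → BRL → SEK:
SEK 144,000.00 × 1.737 = MXN 250,128.00
MXN 250,128.00 ÷ 3.117 = BRL 80,246.39
BRL 80,246.39 ÷ 0.5405 = SEK 148,466.96
Profit = SEK 148,466.96 − SEK 144,000.00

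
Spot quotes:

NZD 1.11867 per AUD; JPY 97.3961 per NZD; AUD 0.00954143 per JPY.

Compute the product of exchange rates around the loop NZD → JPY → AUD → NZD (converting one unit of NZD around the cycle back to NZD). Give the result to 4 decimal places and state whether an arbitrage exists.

1.0396 (arbitrage exists)

Around NZD → JPY → AUD → NZD: 1 × 97.3961 × 0.00954143 × 1.11867 = 1.039578
Product > 1; profitable direction is NZD → JPY → AUD → NZD.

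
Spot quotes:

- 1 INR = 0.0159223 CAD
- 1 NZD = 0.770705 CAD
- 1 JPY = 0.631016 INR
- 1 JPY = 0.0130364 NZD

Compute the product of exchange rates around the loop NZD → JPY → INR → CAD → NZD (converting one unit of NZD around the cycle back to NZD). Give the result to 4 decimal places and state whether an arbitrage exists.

1.0000 (no arbitrage)

Around NZD → JPY → INR → CAD → NZD: 1 ÷ 0.0130364 × 0.631016 × 0.0159223 ÷ 0.770705 = 1.000001
Product ≈ 1 (deviation 0.000%, within rounding noise).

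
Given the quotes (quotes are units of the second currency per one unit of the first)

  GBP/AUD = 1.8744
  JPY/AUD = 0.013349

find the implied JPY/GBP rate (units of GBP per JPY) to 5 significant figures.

1 JPY × 0.013349 = 0.013349 AUD
0.013349 AUD ÷ 1.8744 = 0.00712175 GBP

JPY/GBP = 0.0071217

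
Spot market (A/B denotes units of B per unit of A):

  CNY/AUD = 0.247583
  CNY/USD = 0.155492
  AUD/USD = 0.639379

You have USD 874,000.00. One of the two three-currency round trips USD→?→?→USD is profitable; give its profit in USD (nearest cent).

Profit: USD 15,779.86

Profitable loop is USD → CNY → AUD → USD:
USD 874,000.00 ÷ 0.155492 = CNY 5,620,867.95
CNY 5,620,867.95 × 0.247583 = AUD 1,391,631.35
AUD 1,391,631.35 × 0.639379 = USD 889,779.86
Profit = USD 889,779.86 − USD 874,000.00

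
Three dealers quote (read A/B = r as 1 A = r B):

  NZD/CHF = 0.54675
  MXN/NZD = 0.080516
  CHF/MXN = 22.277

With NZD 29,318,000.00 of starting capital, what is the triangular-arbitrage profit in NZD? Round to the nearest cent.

Profitable loop is NZD → MXN → CHF → NZD:
NZD 29,318,000.00 ÷ 0.080516 = MXN 364,126,384.82
MXN 364,126,384.82 ÷ 22.277 = CHF 16,345,395.92
CHF 16,345,395.92 ÷ 0.54675 = NZD 29,895,557.23
Profit = NZD 29,895,557.23 − NZD 29,318,000.00

Profit: NZD 577,557.23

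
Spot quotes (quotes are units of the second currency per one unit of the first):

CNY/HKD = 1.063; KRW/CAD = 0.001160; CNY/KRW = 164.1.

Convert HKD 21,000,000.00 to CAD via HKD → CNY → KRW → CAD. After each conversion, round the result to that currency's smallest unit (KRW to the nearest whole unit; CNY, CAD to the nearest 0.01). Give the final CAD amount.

CAD 3,760,560.68

HKD 21,000,000.00 ÷ 1.063 = CNY 19,755,409.22
CNY 19,755,409.22 × 164.1 = KRW 3,241,862,653
KRW 3,241,862,653 × 0.001160 = CAD 3,760,560.68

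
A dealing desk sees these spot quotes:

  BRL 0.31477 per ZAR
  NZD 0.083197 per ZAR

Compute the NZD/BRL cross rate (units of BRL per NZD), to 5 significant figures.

NZD/BRL = 3.7834

1 NZD ÷ 0.083197 = 12.0197 ZAR
12.0197 ZAR × 0.31477 = 3.78343 BRL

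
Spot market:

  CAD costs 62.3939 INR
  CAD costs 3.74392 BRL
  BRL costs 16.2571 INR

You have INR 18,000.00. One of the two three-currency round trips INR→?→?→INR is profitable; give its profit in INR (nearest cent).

Profitable loop is INR → BRL → CAD → INR:
INR 18,000.00 ÷ 16.2571 = BRL 1,107.21
BRL 1,107.21 ÷ 3.74392 = CAD 295.74
CAD 295.74 × 62.3939 = INR 18,452.07
Profit = INR 18,452.07 − INR 18,000.00

Profit: INR 452.07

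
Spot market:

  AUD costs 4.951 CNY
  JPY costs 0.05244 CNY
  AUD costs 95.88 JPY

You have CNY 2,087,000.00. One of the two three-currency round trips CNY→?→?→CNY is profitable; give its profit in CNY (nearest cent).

Profitable loop is CNY → AUD → JPY → CNY:
CNY 2,087,000.00 ÷ 4.951 = AUD 421,531.00
AUD 421,531.00 × 95.88 = JPY 40,416,393
JPY 40,416,393 × 0.05244 = CNY 2,119,435.63
Profit = CNY 2,119,435.63 − CNY 2,087,000.00

Profit: CNY 32,435.63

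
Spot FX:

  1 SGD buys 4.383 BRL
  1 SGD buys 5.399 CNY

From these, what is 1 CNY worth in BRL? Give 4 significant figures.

CNY/BRL = 0.8118

1 CNY ÷ 5.399 = 0.185219 SGD
0.185219 SGD × 4.383 = 0.811817 BRL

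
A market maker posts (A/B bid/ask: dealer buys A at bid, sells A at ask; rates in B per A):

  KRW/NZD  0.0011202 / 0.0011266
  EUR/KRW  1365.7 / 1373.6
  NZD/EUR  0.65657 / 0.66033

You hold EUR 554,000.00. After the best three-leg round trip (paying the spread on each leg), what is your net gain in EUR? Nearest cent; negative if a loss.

Best loop EUR → KRW → NZD → EUR:
EUR 554,000.00 × 1365.7 (sell EUR at bid) = KRW 756,597,800
KRW 756,597,800 × 0.0011202 (sell KRW at bid) = NZD 847,540.86
NZD 847,540.86 × 0.65657 (sell NZD at bid) = EUR 556,469.90

Net profit: EUR 2,469.90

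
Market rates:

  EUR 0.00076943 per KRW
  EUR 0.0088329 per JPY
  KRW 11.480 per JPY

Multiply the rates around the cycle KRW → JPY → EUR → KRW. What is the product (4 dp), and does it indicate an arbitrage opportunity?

Around KRW → JPY → EUR → KRW: 1 ÷ 11.480 × 0.0088329 ÷ 0.00076943 = 0.999982
Product ≈ 1 (deviation 0.002%, within rounding noise).

1.0000 (no arbitrage)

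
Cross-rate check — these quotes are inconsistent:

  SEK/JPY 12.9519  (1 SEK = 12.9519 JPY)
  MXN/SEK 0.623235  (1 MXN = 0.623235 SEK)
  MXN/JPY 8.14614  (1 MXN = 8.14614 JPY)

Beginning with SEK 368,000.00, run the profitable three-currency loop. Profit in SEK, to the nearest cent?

Profitable loop is SEK → MXN → JPY → SEK:
SEK 368,000.00 ÷ 0.623235 = MXN 590,467.48
MXN 590,467.48 × 8.14614 = JPY 4,810,031
JPY 4,810,031 ÷ 12.9519 = SEK 371,376.46
Profit = SEK 371,376.46 − SEK 368,000.00

Profit: SEK 3,376.46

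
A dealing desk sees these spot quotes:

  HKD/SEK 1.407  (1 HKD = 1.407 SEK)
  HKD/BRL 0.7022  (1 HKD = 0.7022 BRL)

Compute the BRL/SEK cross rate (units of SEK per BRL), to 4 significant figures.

1 BRL ÷ 0.7022 = 1.4241 HKD
1.4241 HKD × 1.407 = 2.0037 SEK

BRL/SEK = 2.004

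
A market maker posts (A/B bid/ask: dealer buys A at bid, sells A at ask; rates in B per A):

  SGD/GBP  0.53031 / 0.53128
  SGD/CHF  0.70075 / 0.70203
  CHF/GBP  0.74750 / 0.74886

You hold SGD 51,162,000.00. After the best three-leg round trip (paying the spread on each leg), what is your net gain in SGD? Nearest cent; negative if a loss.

Net profit: SGD 446,474.88

Best loop SGD → GBP → CHF → SGD:
SGD 51,162,000.00 × 0.53031 (sell SGD at bid) = GBP 27,131,720.22
GBP 27,131,720.22 ÷ 0.74886 (buy CHF at ask) = CHF 36,230,697.62
CHF 36,230,697.62 ÷ 0.70203 (buy SGD at ask) = SGD 51,608,474.88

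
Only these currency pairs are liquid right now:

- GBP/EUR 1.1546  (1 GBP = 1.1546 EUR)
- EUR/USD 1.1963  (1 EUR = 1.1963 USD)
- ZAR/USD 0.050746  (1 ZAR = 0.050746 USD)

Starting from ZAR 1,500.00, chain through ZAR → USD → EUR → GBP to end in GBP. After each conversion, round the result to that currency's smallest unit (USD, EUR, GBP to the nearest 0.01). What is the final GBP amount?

ZAR 1,500.00 × 0.050746 = USD 76.12
USD 76.12 ÷ 1.1963 = EUR 63.63
EUR 63.63 ÷ 1.1546 = GBP 55.11

GBP 55.11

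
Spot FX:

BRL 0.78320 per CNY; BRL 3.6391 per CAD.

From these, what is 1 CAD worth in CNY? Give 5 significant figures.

CAD/CNY = 4.6465

1 CAD × 3.6391 = 3.6391 BRL
3.6391 BRL ÷ 0.78320 = 4.64645 CNY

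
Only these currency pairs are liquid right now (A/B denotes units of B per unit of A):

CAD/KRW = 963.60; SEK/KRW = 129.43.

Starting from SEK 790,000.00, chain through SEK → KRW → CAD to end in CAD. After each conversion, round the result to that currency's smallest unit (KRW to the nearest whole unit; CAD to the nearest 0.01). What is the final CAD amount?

SEK 790,000.00 × 129.43 = KRW 102,249,700
KRW 102,249,700 ÷ 963.60 = CAD 106,112.18

CAD 106,112.18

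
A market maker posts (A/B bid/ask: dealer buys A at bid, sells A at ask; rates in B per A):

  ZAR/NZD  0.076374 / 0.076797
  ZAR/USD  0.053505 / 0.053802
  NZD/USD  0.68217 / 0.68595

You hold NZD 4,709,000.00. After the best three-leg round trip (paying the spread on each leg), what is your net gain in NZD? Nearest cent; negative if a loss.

Net profit: NZD 73,845.40

Best loop NZD → ZAR → USD → NZD:
NZD 4,709,000.00 ÷ 0.076797 (buy ZAR at ask) = ZAR 61,317,499.38
ZAR 61,317,499.38 × 0.053505 (sell ZAR at bid) = USD 3,280,792.80
USD 3,280,792.80 ÷ 0.68595 (buy NZD at ask) = NZD 4,782,845.40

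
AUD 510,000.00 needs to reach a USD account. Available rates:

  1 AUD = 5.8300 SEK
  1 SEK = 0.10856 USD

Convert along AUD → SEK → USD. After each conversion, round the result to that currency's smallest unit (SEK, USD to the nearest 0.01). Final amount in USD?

AUD 510,000.00 × 5.8300 = SEK 2,973,300.00
SEK 2,973,300.00 × 0.10856 = USD 322,781.45

USD 322,781.45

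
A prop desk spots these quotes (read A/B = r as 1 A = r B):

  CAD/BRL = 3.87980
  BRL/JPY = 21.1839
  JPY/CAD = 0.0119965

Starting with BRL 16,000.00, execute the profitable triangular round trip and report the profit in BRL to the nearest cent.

Profitable loop is BRL → CAD → JPY → BRL:
BRL 16,000.00 ÷ 3.87980 = CAD 4,123.92
CAD 4,123.92 ÷ 0.0119965 = JPY 343,761
JPY 343,761 ÷ 21.1839 = BRL 16,227.45
Profit = BRL 16,227.45 − BRL 16,000.00

Profit: BRL 227.45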